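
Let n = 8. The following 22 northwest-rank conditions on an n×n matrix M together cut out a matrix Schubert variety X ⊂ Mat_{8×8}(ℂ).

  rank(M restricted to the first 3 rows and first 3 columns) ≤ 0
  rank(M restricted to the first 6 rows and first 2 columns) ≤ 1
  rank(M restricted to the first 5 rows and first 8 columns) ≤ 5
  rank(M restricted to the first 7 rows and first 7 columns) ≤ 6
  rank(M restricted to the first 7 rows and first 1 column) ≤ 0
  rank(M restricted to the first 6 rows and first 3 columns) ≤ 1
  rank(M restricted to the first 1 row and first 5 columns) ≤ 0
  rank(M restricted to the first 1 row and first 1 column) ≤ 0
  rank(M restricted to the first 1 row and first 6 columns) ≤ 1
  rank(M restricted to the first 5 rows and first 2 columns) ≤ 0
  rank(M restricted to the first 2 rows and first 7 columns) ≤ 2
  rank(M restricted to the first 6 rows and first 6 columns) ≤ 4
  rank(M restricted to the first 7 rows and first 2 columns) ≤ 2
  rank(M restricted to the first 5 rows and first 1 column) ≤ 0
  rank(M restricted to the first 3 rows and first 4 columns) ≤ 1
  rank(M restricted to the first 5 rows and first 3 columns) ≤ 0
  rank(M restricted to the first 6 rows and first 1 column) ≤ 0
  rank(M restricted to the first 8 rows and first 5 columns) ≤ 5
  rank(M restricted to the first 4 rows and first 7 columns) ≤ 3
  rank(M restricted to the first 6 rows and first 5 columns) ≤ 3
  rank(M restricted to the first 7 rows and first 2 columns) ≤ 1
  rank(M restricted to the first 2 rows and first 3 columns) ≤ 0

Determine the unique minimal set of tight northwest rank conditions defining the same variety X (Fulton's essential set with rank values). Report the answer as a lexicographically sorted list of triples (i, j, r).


The tightest implied rank at each (i,j), from the 22 conditions:

  0 | 0 | 0 | 0 | 0 | 1 | 1 | 1
  0 | 0 | 0 | 1 | 1 | 2 | 2 | 2
  0 | 0 | 0 | 1 | 2 | 3 | 3 | 3
  0 | 0 | 0 | 1 | 2 | 3 | 3 | 4
  0 | 0 | 0 | 1 | 2 | 3 | 4 | 5
  0 | 1 | 1 | 2 | 3 | 4 | 5 | 6
  0 | 1 | 2 | 3 | 4 | 5 | 6 | 7
  1 | 2 | 3 | 4 | 5 | 6 | 7 | 8

hence w(1..8) = (6, 4, 5, 8, 7, 2, 3, 1).

|D(w)|=20, |Ess(w)|=4:

[(1, 5, 0), (4, 7, 3), (5, 3, 0), (7, 1, 0)]


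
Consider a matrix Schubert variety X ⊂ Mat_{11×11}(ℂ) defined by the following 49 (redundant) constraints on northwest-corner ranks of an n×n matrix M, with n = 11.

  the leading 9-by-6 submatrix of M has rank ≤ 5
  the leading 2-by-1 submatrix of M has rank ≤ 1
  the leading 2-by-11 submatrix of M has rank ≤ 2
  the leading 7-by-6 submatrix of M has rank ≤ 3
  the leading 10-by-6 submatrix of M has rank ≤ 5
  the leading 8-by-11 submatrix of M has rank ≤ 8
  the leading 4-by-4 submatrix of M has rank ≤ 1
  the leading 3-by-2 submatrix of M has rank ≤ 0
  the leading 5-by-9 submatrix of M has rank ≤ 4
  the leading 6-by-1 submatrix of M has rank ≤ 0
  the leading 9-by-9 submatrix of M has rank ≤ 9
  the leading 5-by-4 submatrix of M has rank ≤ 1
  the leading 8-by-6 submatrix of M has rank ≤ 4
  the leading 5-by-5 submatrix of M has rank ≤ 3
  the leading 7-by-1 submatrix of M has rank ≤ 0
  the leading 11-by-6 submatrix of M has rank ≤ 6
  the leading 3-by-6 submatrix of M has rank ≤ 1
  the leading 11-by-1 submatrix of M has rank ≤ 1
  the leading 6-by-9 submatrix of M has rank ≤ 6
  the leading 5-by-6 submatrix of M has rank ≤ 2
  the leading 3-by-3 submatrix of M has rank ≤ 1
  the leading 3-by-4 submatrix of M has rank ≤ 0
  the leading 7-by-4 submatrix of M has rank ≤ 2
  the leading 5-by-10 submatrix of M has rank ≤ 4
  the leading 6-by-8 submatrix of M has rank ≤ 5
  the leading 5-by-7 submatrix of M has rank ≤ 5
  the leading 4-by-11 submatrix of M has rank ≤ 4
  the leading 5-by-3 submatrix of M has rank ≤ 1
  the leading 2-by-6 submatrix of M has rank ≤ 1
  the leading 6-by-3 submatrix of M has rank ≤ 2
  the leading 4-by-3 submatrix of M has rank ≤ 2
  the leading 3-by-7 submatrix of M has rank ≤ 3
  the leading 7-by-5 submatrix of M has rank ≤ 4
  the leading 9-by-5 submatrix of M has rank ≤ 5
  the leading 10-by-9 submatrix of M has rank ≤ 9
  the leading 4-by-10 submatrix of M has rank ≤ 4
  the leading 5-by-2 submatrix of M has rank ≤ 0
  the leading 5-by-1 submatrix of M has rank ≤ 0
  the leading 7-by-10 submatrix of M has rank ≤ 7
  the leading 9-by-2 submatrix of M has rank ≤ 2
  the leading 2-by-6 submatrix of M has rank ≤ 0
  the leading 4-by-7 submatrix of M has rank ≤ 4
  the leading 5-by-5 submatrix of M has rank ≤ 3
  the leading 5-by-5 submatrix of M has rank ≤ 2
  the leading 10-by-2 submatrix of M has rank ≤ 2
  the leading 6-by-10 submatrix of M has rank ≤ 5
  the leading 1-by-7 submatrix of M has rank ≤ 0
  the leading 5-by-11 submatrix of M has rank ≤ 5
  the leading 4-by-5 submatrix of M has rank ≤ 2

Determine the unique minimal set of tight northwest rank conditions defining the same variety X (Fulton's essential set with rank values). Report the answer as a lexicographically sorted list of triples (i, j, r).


Recovering R(i,j) via the rank-extension bound from the 49 conditions:

  R[1]: 0  0  0  0  0  0  0  1  1  1  1
  R[2]: 0  0  0  0  0  0  1  2  2  2  2
  R[3]: 0  0  0  0  1  1  2  3  3  3  3
  R[4]: 0  0  1  1  2  2  3  4  4  4  4
  R[5]: 0  0  1  1  2  2  3  4  4  4  5
  R[6]: 0  1  2  2  3  3  4  5  5  5  6
  R[7]: 0  1  2  2  3  3  4  5  6  6  7
  R[8]: 1  2  3  3  4  4  5  6  7  7  8
  R[9]: 1  2  3  4  5  5  6  7  8  8  9
  R[10]: 1  2  3  4  5  5  6  7  8  9  10
  R[11]: 1  2  3  4  5  6  7  8  9  10  11

second differences of R give the permutation w = (8, 7, 5, 3, 11, 2, 9, 1, 4, 10, 6).

11 SE-corners of the 30-cell Rothe diagram give Ess(w):

[(1, 7, 0), (2, 6, 0), (3, 4, 0), (5, 2, 0), (5, 4, 1), (5, 6, 2), (5, 10, 4), (7, 1, 0), (7, 4, 2), (7, 6, 3), (10, 6, 5)]


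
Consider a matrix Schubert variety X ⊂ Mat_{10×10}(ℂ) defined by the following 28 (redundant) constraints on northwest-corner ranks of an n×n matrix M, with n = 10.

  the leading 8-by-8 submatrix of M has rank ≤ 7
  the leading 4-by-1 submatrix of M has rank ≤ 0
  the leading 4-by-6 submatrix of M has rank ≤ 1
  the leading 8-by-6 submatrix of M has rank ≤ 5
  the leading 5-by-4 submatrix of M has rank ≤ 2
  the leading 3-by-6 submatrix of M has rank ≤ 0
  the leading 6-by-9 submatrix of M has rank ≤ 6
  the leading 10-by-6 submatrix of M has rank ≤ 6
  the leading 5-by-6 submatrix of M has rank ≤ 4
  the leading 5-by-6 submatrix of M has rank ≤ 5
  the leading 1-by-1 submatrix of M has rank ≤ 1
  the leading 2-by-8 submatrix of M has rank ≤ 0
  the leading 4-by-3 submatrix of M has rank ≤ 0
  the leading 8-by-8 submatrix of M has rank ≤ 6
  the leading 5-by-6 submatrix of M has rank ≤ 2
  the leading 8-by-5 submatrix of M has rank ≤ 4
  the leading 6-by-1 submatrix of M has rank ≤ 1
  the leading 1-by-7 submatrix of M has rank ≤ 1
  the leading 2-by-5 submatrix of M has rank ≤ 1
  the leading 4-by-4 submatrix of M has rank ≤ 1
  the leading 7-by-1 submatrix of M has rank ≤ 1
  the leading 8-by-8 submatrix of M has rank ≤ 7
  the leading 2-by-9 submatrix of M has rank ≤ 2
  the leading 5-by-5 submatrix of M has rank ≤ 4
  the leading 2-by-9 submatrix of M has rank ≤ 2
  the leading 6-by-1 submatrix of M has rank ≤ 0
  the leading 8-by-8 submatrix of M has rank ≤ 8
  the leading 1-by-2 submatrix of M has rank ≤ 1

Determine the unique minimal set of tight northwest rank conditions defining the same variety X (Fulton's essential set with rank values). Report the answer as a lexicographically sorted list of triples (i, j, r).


Recovering R(i,j) via the rank-extension bound from the 28 conditions:

  i=1: 0 0 0 0 0 0 0 0 1 1
  i=2: 0 0 0 0 0 0 0 0 1 2
  i=3: 0 0 0 0 0 0 1 1 2 3
  i=4: 0 0 0 1 1 1 2 2 3 4
  i=5: 0 1 1 2 2 2 3 3 4 5
  i=6: 0 1 2 3 3 3 4 4 5 6
  i=7: 1 2 3 4 4 4 5 5 6 7
  i=8: 1 2 3 4 4 5 6 6 7 8
  i=9: 1 2 3 4 5 6 7 7 8 9
  i=10: 1 2 3 4 5 6 7 8 9 10

reading off 1-entries of Δ²R: w = (9, 10, 7, 4, 2, 3, 1, 6, 5, 8).

ℓ(w)=28; the 5 essential cells (i,j,r):

[(2, 8, 0), (3, 6, 0), (4, 3, 0), (6, 1, 0), (8, 5, 4)]


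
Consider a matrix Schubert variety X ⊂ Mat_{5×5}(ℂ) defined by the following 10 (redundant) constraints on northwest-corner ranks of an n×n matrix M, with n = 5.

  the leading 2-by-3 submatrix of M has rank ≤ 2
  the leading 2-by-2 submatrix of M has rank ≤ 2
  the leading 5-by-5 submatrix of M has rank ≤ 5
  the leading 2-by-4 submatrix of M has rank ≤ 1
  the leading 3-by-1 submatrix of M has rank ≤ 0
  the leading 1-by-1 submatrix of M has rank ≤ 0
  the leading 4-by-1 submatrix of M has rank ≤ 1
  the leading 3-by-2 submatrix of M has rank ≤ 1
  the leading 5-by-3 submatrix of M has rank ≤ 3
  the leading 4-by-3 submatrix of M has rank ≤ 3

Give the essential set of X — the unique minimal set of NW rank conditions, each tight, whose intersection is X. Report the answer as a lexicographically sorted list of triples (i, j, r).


The tightest implied rank at each (i,j), from the 10 conditions:

  i=1: 0 1 1 1 1
  i=2: 0 1 1 1 2
  i=3: 0 1 2 2 3
  i=4: 1 2 3 3 4
  i=5: 1 2 3 4 5

second differences of R give the permutation w = (2, 5, 3, 1, 4).

Fulton essential set (2 of the 5 Rothe cells):

[(2, 4, 1), (3, 1, 0)]


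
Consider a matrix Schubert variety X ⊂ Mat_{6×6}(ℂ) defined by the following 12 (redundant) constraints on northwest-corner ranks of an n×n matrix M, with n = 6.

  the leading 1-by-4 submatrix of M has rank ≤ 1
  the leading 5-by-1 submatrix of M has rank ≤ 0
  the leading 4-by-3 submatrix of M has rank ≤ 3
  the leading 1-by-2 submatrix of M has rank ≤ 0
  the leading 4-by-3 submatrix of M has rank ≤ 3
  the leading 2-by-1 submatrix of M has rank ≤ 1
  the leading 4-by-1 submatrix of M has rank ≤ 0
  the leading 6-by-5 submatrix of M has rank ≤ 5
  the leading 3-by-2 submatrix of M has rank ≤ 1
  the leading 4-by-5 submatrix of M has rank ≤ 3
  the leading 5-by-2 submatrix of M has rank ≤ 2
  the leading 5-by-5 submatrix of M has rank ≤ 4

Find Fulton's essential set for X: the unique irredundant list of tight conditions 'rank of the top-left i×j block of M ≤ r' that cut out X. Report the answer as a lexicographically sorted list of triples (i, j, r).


Computing R[i][j] = min implied NW-rank bound (n=6, 12 conditions):

  row 1: 0 | 0 | 1 | 1 | 1 | 1
  row 2: 0 | 1 | 2 | 2 | 2 | 2
  row 3: 0 | 1 | 2 | 3 | 3 | 3
  row 4: 0 | 1 | 2 | 3 | 3 | 4
  row 5: 0 | 1 | 2 | 3 | 4 | 5
  row 6: 1 | 2 | 3 | 4 | 5 | 6

so w = (3, 2, 4, 6, 5, 1).

|D(w)|=7, |Ess(w)|=3:

[(1, 2, 0), (4, 5, 3), (5, 1, 0)]


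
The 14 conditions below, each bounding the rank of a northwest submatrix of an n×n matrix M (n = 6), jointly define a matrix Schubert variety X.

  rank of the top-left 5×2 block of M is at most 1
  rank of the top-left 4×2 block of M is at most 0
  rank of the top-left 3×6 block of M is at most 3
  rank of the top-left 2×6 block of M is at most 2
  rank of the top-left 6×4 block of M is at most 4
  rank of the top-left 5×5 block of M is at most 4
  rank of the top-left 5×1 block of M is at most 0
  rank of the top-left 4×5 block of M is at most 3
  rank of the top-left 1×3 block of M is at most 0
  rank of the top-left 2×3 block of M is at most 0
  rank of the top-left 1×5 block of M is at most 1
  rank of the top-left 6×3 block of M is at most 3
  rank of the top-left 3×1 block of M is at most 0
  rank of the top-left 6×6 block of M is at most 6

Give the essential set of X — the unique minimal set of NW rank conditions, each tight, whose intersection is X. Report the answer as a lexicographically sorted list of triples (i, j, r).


Recovering R(i,j) via the rank-extension bound from the 14 conditions:

  row 1: 0 | 0 | 0 | 1 | 1 | 1
  row 2: 0 | 0 | 0 | 1 | 2 | 2
  row 3: 0 | 0 | 1 | 2 | 3 | 3
  row 4: 0 | 0 | 1 | 2 | 3 | 4
  row 5: 0 | 1 | 2 | 3 | 4 | 5
  row 6: 1 | 2 | 3 | 4 | 5 | 6

second differences of R give the permutation w = (4, 5, 3, 6, 2, 1).

ℓ(w)=11; the 3 essential cells (i,j,r):

[(2, 3, 0), (4, 2, 0), (5, 1, 0)]


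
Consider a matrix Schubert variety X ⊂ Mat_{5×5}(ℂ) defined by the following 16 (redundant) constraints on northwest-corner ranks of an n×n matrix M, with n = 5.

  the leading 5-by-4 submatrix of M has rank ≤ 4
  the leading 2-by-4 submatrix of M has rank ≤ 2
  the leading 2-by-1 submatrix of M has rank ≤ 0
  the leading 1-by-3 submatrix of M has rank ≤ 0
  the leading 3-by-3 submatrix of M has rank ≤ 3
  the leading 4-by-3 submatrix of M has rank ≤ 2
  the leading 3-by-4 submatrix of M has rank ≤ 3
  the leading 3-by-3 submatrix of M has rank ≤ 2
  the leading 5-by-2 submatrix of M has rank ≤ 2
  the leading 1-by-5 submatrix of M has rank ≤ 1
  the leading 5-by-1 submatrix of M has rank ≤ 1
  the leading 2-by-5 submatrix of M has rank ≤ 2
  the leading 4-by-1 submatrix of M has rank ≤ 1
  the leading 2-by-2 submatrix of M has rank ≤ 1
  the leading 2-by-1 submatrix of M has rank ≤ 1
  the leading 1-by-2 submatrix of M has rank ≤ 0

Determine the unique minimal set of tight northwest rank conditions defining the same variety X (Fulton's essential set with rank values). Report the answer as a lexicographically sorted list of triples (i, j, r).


Recovering R(i,j) via the rank-extension bound from the 16 conditions:

  0 | 0 | 0 | 1 | 1
  0 | 1 | 1 | 2 | 2
  1 | 2 | 2 | 3 | 3
  1 | 2 | 2 | 3 | 4
  1 | 2 | 3 | 4 | 5

reading off 1-entries of Δ²R: w = (4, 2, 1, 5, 3).

ℓ(w)=5; the 3 essential cells (i,j,r):

[(1, 3, 0), (2, 1, 0), (4, 3, 2)]


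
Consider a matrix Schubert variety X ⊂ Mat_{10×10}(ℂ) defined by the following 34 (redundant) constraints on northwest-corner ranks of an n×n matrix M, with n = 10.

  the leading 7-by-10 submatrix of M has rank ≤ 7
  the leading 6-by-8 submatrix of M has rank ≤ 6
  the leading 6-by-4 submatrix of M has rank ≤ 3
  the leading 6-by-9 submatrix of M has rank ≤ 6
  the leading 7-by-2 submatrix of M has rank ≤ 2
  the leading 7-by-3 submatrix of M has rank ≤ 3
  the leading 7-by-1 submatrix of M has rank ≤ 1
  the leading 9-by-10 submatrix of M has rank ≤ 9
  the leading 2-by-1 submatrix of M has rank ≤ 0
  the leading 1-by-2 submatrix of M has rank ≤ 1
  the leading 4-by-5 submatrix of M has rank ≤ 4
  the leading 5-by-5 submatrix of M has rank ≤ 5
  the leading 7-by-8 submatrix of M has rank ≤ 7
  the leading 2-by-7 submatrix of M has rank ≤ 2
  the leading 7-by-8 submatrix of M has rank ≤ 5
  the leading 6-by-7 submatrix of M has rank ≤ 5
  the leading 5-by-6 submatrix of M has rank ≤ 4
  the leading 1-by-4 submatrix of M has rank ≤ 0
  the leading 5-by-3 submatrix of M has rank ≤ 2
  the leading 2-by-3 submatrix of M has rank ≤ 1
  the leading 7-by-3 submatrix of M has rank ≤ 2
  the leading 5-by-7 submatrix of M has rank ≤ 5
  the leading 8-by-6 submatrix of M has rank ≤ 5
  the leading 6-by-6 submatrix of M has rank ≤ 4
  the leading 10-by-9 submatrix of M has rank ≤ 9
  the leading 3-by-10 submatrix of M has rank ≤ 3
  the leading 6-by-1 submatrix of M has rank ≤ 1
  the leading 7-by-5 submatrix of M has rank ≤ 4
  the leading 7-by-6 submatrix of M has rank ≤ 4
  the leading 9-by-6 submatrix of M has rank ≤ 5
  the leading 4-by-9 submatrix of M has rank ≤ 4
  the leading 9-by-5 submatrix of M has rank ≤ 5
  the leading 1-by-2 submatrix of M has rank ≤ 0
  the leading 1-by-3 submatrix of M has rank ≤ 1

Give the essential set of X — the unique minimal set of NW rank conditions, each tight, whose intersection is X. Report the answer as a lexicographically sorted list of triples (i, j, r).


Recovering R(i,j) via the rank-extension bound from the 34 conditions:

  R[1]: 0  0  0  0  1  1  1  1  1  1
  R[2]: 0  1  1  1  2  2  2  2  2  2
  R[3]: 1  2  2  2  3  3  3  3  3  3
  R[4]: 1  2  2  3  4  4  4  4  4  4
  R[5]: 1  2  2  3  4  4  5  5  5  5
  R[6]: 1  2  2  3  4  4  5  5  6  6
  R[7]: 1  2  2  3  4  4  5  5  6  7
  R[8]: 1  2  3  4  5  5  6  6  7  8
  R[9]: 1  2  3  4  5  5  6  7  8  9
  R[10]: 1  2  3  4  5  6  7  8  9  10

reading off 1-entries of Δ²R: w = (5, 2, 1, 4, 7, 9, 10, 3, 8, 6).

6 SE-corners of the 15-cell Rothe diagram give Ess(w):

[(1, 4, 0), (2, 1, 0), (7, 3, 2), (7, 6, 4), (7, 8, 5), (9, 6, 5)]


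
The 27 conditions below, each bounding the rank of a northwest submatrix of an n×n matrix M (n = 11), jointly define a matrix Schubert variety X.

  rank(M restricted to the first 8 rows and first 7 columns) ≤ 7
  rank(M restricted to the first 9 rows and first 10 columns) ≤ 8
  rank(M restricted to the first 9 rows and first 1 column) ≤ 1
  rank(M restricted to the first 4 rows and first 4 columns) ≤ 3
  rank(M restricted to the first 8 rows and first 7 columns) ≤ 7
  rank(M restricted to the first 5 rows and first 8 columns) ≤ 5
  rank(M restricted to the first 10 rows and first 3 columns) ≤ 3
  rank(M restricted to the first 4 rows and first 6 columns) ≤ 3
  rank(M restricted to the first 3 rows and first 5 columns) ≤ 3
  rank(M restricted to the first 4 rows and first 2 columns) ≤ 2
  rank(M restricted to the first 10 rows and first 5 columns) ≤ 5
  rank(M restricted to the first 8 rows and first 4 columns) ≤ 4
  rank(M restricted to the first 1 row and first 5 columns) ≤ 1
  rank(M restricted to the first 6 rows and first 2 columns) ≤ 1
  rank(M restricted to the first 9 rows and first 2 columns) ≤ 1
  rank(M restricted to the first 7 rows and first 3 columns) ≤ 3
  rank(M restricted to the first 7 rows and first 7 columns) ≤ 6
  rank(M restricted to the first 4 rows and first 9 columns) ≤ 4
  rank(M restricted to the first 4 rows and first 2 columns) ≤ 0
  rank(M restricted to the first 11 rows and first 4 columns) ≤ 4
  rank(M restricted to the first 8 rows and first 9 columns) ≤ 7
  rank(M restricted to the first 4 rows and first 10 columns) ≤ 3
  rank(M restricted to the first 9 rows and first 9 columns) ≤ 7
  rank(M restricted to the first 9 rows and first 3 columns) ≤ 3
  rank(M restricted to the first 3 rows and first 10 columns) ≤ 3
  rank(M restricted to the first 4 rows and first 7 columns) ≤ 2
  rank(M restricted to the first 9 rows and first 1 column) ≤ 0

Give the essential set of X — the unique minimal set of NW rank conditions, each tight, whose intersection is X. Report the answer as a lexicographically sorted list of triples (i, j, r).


The tightest implied rank at each (i,j), from the 27 conditions:

  row 1: 0 0 1 1 1 1 1 1 1 1 1
  row 2: 0 0 1 2 2 2 2 2 2 2 2
  row 3: 0 0 1 2 2 2 2 3 3 3 3
  row 4: 0 0 1 2 2 2 2 3 3 3 4
  row 5: 0 1 2 3 3 3 3 4 4 4 5
  row 6: 0 1 2 3 4 4 4 5 5 5 6
  row 7: 0 1 2 3 4 5 5 6 6 6 7
  row 8: 0 1 2 3 4 5 6 7 7 7 8
  row 9: 0 1 2 3 4 5 6 7 7 8 9
  row 10: 1 2 3 4 5 6 7 8 8 9 10
  row 11: 1 2 3 4 5 6 7 8 9 10 11

second differences of R give the permutation w = (3, 4, 8, 11, 2, 5, 6, 7, 10, 1, 9).

Fulton essential set (5 of the 22 Rothe cells):

[(4, 2, 0), (4, 7, 2), (4, 10, 3), (9, 1, 0), (9, 9, 7)]


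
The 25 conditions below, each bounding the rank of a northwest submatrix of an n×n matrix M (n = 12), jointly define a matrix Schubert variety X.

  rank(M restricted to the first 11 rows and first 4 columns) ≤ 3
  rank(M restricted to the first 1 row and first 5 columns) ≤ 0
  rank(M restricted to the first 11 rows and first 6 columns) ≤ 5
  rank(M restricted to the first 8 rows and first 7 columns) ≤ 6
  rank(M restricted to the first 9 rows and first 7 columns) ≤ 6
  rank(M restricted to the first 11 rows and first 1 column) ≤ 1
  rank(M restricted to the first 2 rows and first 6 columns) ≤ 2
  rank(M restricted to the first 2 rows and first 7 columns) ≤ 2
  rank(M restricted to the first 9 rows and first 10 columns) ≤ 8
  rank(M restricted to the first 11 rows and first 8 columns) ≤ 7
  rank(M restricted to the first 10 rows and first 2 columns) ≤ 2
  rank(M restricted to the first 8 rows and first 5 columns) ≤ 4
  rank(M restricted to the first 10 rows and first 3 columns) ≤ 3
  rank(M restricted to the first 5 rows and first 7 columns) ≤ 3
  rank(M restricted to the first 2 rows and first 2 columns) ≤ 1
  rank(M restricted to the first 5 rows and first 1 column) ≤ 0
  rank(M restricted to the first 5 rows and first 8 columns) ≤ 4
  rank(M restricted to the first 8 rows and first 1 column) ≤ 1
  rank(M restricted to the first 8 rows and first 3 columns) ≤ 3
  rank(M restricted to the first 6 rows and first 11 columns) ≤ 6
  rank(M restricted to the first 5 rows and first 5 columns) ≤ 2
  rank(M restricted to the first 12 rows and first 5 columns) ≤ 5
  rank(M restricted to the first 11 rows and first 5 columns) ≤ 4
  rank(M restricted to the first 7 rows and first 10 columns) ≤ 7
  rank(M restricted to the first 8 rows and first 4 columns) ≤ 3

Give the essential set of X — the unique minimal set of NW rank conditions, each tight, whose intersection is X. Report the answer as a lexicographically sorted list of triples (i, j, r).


Rank table r_w(12×12) implied by the 25 constraints:

  i=1: 0 0 0 0 0 1 1 1 1 1 1 1
  i=2: 0 1 1 1 1 2 2 2 2 2 2 2
  i=3: 0 1 2 2 2 3 3 3 3 3 3 3
  i=4: 0 1 2 2 2 3 3 4 4 4 4 4
  i=5: 0 1 2 2 2 3 3 4 5 5 5 5
  i=6: 1 2 3 3 3 4 4 5 6 6 6 6
  i=7: 1 2 3 3 4 5 5 6 7 7 7 7
  i=8: 1 2 3 3 4 5 6 7 8 8 8 8
  i=9: 1 2 3 3 4 5 6 7 8 8 9 9
  i=10: 1 2 3 3 4 5 6 7 8 9 10 10
  i=11: 1 2 3 3 4 5 6 7 8 9 10 11
  i=12: 1 2 3 4 5 6 7 8 9 10 11 12

hence w(1..12) = (6, 2, 3, 8, 9, 1, 5, 7, 11, 10, 12, 4).

Rothe diagram D(w) (21 cells), 6 SE-corners (essential conditions):

[(1, 5, 0), (5, 1, 0), (5, 5, 2), (5, 7, 3), (9, 10, 8), (11, 4, 3)]


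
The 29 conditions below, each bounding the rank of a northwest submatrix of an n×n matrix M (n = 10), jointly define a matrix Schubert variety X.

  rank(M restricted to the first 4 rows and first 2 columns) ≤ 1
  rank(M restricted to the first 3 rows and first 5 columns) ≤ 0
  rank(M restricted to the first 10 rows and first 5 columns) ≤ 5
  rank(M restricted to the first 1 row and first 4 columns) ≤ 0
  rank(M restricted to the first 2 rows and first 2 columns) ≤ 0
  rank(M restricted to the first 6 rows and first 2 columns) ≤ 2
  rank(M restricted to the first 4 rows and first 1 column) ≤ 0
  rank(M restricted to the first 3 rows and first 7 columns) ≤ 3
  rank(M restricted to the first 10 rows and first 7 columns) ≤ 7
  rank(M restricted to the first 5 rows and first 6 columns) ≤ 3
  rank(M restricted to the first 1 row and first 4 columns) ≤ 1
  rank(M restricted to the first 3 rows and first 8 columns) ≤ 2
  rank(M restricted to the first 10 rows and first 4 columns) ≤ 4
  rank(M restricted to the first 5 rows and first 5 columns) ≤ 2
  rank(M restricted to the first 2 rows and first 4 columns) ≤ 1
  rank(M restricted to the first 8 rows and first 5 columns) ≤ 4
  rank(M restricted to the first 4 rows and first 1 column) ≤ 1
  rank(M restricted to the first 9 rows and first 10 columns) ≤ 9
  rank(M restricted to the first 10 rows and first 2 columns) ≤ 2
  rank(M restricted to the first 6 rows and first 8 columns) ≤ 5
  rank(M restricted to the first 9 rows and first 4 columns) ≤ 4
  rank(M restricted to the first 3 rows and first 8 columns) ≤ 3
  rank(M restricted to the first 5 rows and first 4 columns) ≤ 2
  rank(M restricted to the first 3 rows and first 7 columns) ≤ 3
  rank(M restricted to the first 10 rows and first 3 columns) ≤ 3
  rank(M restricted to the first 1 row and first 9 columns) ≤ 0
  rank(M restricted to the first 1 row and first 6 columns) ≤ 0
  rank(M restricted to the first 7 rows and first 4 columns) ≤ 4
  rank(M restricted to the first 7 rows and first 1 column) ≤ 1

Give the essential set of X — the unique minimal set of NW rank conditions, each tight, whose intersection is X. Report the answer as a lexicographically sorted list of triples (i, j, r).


Rank table r_w(10×10) implied by the 29 constraints:

  0 0 0 0 0 0 0 0 0 1
  0 0 0 0 0 1 1 1 1 2
  0 0 0 0 0 1 2 2 2 3
  0 1 1 1 1 2 3 3 3 4
  1 2 2 2 2 3 4 4 4 5
  1 2 3 3 3 4 5 5 5 6
  1 2 3 4 4 5 6 6 6 7
  1 2 3 4 4 5 6 7 7 8
  1 2 3 4 5 6 7 8 8 9
  1 2 3 4 5 6 7 8 9 10

second differences of R give the permutation w = (10, 6, 7, 2, 1, 3, 4, 8, 5, 9).

4 SE-corners of the 21-cell Rothe diagram give Ess(w):

[(1, 9, 0), (3, 5, 0), (4, 1, 0), (8, 5, 4)]


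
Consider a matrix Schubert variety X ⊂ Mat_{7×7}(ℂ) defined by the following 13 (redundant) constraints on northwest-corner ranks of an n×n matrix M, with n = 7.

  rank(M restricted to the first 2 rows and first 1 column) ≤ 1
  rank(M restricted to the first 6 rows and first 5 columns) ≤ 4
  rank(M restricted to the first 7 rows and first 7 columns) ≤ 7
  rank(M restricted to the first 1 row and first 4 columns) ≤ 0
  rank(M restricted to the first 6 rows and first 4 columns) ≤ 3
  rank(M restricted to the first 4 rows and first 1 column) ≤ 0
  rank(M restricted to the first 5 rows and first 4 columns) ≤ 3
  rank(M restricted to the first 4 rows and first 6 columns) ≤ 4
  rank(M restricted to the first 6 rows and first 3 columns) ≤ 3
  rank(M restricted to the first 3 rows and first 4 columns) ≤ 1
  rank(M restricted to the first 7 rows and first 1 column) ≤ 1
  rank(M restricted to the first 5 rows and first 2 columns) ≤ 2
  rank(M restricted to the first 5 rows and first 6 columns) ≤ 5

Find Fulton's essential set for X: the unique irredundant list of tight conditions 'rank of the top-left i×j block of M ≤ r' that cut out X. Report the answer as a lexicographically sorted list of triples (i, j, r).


Reconstructing r_w from the 13 given conditions:

  0 0 0 0 1 1 1
  0 1 1 1 2 2 2
  0 1 1 1 2 3 3
  0 1 2 2 3 4 4
  1 2 3 3 4 5 5
  1 2 3 3 4 5 6
  1 2 3 4 5 6 7

reading off 1-entries of Δ²R: w = (5, 2, 6, 3, 1, 7, 4).

4 SE-corners of the 10-cell Rothe diagram give Ess(w):

[(1, 4, 0), (3, 4, 1), (4, 1, 0), (6, 4, 3)]


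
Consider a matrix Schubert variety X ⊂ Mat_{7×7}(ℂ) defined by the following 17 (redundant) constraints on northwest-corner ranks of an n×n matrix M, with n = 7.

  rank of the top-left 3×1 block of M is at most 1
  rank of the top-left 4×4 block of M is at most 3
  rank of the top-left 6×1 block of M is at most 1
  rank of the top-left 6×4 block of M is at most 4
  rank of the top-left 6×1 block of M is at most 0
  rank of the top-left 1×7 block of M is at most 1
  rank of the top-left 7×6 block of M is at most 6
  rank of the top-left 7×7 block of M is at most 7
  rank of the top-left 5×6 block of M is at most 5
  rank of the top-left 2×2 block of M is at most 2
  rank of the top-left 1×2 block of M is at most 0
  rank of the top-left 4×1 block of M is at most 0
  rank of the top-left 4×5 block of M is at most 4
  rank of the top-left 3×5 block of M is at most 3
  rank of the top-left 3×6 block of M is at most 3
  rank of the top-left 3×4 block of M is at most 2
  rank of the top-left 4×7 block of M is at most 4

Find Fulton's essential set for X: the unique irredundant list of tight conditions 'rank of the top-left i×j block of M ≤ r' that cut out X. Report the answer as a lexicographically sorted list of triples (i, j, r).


Rank table r_w(7×7) implied by the 17 constraints:

  R[1]: 0, 0, 1, 1, 1, 1, 1
  R[2]: 0, 1, 2, 2, 2, 2, 2
  R[3]: 0, 1, 2, 2, 3, 3, 3
  R[4]: 0, 1, 2, 3, 4, 4, 4
  R[5]: 0, 1, 2, 3, 4, 5, 5
  R[6]: 0, 1, 2, 3, 4, 5, 6
  R[7]: 1, 2, 3, 4, 5, 6, 7

second differences of R give the permutation w = (3, 2, 5, 4, 6, 7, 1).

|D(w)|=8, |Ess(w)|=3:

[(1, 2, 0), (3, 4, 2), (6, 1, 0)]


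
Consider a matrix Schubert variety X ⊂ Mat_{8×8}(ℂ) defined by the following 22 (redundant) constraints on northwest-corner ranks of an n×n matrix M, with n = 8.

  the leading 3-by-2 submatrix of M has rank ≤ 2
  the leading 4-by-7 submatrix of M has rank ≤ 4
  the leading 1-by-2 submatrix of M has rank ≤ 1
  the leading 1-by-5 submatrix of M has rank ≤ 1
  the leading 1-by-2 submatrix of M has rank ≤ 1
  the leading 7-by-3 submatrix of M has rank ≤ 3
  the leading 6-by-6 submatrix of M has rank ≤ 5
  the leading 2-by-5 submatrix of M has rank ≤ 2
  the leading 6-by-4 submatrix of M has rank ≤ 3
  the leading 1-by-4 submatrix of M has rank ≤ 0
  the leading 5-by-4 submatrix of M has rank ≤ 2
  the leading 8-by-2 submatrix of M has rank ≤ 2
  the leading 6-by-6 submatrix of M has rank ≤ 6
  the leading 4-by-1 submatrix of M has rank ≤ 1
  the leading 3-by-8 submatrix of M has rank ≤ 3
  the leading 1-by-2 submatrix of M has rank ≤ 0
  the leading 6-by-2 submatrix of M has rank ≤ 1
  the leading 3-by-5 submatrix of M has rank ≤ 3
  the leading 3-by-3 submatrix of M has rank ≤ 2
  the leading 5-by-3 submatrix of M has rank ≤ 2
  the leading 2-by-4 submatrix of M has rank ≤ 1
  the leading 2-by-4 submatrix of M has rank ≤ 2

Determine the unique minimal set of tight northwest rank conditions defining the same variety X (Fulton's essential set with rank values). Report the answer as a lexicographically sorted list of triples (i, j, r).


Recovering R(i,j) via the rank-extension bound from the 22 conditions:

  0 0 0 0 1 1 1 1
  1 1 1 1 2 2 2 2
  1 1 2 2 3 3 3 3
  1 1 2 2 3 4 4 4
  1 1 2 2 3 4 5 5
  1 1 2 3 4 5 6 6
  1 2 3 4 5 6 7 7
  1 2 3 4 5 6 7 8

the unique w with this rank table is (5, 1, 3, 6, 7, 4, 2, 8).

Rothe diagram D(w) (10 cells), 3 SE-corners (essential conditions):

[(1, 4, 0), (5, 4, 2), (6, 2, 1)]


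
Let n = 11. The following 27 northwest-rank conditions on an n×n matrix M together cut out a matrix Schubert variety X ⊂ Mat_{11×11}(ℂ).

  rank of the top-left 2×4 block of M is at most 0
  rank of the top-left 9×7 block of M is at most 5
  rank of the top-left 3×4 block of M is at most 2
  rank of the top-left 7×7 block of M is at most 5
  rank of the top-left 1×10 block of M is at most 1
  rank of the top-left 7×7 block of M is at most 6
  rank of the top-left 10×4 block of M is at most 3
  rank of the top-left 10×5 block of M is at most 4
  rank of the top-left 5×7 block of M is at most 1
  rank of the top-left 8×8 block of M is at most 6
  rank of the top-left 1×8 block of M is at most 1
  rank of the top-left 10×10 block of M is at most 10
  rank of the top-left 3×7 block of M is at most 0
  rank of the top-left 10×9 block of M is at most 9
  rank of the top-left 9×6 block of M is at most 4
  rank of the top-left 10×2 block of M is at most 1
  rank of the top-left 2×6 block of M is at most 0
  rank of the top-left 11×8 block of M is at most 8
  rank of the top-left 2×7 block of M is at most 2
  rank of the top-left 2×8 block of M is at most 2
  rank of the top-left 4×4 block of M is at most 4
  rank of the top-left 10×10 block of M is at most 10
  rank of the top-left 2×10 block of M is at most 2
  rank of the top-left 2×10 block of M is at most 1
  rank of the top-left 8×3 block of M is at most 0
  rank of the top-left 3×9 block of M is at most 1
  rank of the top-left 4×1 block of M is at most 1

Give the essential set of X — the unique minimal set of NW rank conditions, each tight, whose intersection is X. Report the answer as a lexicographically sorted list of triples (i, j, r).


Computing R[i][j] = min implied NW-rank bound (n=11, 27 conditions):

  0 0 0 0 0 0 0 1 1 1 1
  0 0 0 0 0 0 0 1 1 1 2
  0 0 0 0 0 0 0 1 1 2 3
  0 0 0 1 1 1 1 2 2 3 4
  0 0 0 1 1 1 1 2 3 4 5
  0 0 0 1 2 2 2 3 4 5 6
  0 0 0 1 2 3 3 4 5 6 7
  0 0 0 1 2 3 4 5 6 7 8
  1 1 1 2 3 4 5 6 7 8 9
  1 1 2 3 4 5 6 7 8 9 10
  1 2 3 4 5 6 7 8 9 10 11

reading off 1-entries of Δ²R: w = (8, 11, 10, 4, 9, 5, 6, 7, 1, 3, 2).

ℓ(w)=43; the 6 essential cells (i,j,r):

[(2, 10, 1), (3, 7, 0), (3, 9, 1), (5, 7, 1), (8, 3, 0), (10, 2, 1)]


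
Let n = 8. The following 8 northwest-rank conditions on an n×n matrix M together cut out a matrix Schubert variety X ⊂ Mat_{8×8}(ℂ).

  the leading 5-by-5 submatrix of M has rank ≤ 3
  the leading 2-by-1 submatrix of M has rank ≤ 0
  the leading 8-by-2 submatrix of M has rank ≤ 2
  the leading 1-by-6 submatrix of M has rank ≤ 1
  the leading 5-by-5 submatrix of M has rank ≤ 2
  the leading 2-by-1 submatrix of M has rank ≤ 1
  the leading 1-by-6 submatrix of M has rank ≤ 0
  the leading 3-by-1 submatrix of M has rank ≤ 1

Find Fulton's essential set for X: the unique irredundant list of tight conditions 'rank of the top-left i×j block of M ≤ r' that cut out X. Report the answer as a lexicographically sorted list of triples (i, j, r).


The tightest implied rank at each (i,j), from the 8 conditions:

  0 | 0 | 0 | 0 | 0 | 0 | 1 | 1
  0 | 1 | 1 | 1 | 1 | 1 | 2 | 2
  1 | 2 | 2 | 2 | 2 | 2 | 3 | 3
  1 | 2 | 2 | 2 | 2 | 3 | 4 | 4
  1 | 2 | 2 | 2 | 2 | 3 | 4 | 5
  1 | 2 | 3 | 3 | 3 | 4 | 5 | 6
  1 | 2 | 3 | 4 | 4 | 5 | 6 | 7
  1 | 2 | 3 | 4 | 5 | 6 | 7 | 8

the unique w with this rank table is (7, 2, 1, 6, 8, 3, 4, 5).

Rothe diagram D(w) (13 cells), 3 SE-corners (essential conditions):

[(1, 6, 0), (2, 1, 0), (5, 5, 2)]


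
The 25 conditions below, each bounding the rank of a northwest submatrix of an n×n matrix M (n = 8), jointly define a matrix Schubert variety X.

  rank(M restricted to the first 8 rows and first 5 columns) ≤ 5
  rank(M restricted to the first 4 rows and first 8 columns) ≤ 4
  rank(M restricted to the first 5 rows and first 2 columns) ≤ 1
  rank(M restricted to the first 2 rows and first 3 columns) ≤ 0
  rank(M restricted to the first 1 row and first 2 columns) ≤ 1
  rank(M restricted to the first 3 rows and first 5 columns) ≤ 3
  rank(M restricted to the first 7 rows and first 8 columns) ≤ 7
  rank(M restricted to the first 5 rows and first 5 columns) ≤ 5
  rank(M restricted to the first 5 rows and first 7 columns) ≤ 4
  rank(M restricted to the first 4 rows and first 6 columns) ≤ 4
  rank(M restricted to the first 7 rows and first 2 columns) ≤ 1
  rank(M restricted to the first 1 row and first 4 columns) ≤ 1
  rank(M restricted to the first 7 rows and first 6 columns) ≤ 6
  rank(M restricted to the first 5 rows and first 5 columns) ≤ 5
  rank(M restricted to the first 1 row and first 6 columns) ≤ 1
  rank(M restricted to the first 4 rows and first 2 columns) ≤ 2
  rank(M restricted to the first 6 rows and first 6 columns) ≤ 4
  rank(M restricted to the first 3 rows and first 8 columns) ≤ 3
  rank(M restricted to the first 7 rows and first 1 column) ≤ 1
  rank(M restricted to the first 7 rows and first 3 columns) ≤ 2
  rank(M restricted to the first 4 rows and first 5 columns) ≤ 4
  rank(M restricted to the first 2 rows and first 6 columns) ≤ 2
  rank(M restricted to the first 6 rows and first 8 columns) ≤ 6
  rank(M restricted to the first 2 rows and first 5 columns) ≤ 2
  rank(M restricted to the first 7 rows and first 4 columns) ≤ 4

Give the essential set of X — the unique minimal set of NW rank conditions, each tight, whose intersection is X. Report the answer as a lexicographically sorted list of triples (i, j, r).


Propagating the 25 rank bounds to every northwest block:

  row 1: 0, 0, 0, 1, 1, 1, 1, 1
  row 2: 0, 0, 0, 1, 2, 2, 2, 2
  row 3: 1, 1, 1, 2, 3, 3, 3, 3
  row 4: 1, 1, 2, 3, 4, 4, 4, 4
  row 5: 1, 1, 2, 3, 4, 4, 4, 5
  row 6: 1, 1, 2, 3, 4, 4, 5, 6
  row 7: 1, 1, 2, 3, 4, 5, 6, 7
  row 8: 1, 2, 3, 4, 5, 6, 7, 8

reading off 1-entries of Δ²R: w = (4, 5, 1, 3, 8, 7, 6, 2).

4 SE-corners of the 13-cell Rothe diagram give Ess(w):

[(2, 3, 0), (5, 7, 4), (6, 6, 4), (7, 2, 1)]


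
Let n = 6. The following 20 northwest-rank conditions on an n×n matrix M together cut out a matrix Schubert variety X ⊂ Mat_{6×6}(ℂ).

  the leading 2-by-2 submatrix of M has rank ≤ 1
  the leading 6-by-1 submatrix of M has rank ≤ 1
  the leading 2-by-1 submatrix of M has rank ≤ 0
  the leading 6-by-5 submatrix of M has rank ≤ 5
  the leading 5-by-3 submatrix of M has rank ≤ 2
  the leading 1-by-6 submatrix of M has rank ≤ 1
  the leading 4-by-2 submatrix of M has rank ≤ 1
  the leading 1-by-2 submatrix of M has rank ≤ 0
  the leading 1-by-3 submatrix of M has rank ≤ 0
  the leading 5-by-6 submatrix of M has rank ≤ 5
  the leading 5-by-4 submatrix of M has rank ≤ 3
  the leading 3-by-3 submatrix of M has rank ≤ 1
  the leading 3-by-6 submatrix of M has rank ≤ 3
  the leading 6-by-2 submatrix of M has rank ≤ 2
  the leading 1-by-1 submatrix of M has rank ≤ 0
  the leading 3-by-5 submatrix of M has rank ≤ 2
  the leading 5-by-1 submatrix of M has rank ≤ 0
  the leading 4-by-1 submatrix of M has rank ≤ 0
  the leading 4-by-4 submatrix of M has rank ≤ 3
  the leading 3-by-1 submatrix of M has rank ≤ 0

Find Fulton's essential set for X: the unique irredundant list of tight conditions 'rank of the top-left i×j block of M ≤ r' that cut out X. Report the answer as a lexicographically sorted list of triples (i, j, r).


Reconstructing r_w from the 20 given conditions:

  R[1]: 0 0 0 1 1 1
  R[2]: 0 1 1 2 2 2
  R[3]: 0 1 1 2 2 3
  R[4]: 0 1 2 3 3 4
  R[5]: 0 1 2 3 4 5
  R[6]: 1 2 3 4 5 6

second differences of R give the permutation w = (4, 2, 6, 3, 5, 1).

4 SE-corners of the 9-cell Rothe diagram give Ess(w):

[(1, 3, 0), (3, 3, 1), (3, 5, 2), (5, 1, 0)]


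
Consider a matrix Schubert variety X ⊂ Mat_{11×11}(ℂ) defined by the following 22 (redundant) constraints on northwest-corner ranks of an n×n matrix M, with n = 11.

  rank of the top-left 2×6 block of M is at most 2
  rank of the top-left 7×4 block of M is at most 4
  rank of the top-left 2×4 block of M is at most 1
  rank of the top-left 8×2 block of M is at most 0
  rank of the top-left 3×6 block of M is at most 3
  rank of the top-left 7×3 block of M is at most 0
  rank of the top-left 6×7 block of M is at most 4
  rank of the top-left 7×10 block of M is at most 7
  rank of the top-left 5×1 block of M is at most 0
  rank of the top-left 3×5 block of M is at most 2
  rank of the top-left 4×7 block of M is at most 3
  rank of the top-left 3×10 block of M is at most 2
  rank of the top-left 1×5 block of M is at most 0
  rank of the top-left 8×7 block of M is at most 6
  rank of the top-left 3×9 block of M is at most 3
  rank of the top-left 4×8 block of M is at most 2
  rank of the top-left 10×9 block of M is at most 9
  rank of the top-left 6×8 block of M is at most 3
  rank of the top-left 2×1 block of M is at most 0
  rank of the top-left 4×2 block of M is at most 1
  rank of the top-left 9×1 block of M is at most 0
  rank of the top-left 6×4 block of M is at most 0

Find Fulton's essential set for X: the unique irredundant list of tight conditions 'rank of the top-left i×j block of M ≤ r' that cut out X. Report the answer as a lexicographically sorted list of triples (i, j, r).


Propagating the 22 rank bounds to every northwest block:

  R[1]: 0, 0, 0, 0, 0, 1, 1, 1, 1, 1, 1
  R[2]: 0, 0, 0, 0, 1, 2, 2, 2, 2, 2, 2
  R[3]: 0, 0, 0, 0, 1, 2, 2, 2, 2, 2, 3
  R[4]: 0, 0, 0, 0, 1, 2, 2, 2, 3, 3, 4
  R[5]: 0, 0, 0, 0, 1, 2, 3, 3, 4, 4, 5
  R[6]: 0, 0, 0, 0, 1, 2, 3, 3, 4, 5, 6
  R[7]: 0, 0, 0, 1, 2, 3, 4, 4, 5, 6, 7
  R[8]: 0, 0, 1, 2, 3, 4, 5, 5, 6, 7, 8
  R[9]: 0, 1, 2, 3, 4, 5, 6, 6, 7, 8, 9
  R[10]: 1, 2, 3, 4, 5, 6, 7, 7, 8, 9, 10
  R[11]: 1, 2, 3, 4, 5, 6, 7, 8, 9, 10, 11

second differences of R give the permutation w = (6, 5, 11, 9, 7, 10, 4, 3, 2, 1, 8).

|D(w)|=38, |Ess(w)|=8:

[(1, 5, 0), (3, 10, 2), (4, 8, 2), (6, 4, 0), (6, 8, 3), (7, 3, 0), (8, 2, 0), (9, 1, 0)]


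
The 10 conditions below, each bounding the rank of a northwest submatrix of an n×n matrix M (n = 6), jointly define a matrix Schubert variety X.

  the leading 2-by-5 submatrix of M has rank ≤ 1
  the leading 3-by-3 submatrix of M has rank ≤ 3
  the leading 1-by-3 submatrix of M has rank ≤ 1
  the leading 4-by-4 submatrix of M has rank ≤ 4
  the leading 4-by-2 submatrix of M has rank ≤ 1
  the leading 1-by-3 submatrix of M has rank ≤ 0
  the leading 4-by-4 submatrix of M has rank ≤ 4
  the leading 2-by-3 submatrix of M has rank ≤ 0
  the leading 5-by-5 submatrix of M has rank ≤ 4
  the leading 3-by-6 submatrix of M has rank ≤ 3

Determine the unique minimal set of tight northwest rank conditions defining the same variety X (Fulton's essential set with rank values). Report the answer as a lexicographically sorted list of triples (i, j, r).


Computing R[i][j] = min implied NW-rank bound (n=6, 10 conditions):

  0  0  0  1  1  1
  0  0  0  1  1  2
  1  1  1  2  2  3
  1  1  2  3  3  4
  1  2  3  4  4  5
  1  2  3  4  5  6

hence w(1..6) = (4, 6, 1, 3, 2, 5).

3 SE-corners of the 8-cell Rothe diagram give Ess(w):

[(2, 3, 0), (2, 5, 1), (4, 2, 1)]
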